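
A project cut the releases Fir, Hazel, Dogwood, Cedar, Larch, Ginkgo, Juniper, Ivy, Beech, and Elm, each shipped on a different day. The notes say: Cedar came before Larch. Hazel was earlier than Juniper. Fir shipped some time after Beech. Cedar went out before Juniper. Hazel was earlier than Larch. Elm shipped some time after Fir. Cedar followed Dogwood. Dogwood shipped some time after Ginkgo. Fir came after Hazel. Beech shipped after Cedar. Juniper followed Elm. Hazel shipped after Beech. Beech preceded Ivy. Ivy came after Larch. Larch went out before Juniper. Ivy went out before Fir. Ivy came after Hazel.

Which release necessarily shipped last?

Every other release has a chain of constraints placing it before Juniper, so Juniper is last.

Juniper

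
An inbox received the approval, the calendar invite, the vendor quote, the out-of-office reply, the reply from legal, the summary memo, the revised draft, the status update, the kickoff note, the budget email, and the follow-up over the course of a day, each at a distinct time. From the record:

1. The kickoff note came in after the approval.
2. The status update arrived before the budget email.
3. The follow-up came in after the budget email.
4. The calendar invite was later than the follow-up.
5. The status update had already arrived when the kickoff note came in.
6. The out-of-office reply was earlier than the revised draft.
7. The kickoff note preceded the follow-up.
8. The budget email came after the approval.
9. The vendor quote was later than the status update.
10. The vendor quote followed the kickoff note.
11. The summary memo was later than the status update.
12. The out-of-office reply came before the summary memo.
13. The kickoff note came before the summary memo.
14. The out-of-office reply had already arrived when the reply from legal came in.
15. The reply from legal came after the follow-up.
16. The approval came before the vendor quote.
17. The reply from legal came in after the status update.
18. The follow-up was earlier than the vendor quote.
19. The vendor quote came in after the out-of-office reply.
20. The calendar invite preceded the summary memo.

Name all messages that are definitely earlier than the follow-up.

Directly stated before the follow-up: the budget email and the kickoff note.
The approval reaches the follow-up via the approval → the kickoff note → the follow-up.
The status update reaches the follow-up via the status update → the budget email → the follow-up.
No chain forces the out-of-office reply (or any of the others) ahead of the follow-up.

the approval, the budget email, the kickoff note, the status update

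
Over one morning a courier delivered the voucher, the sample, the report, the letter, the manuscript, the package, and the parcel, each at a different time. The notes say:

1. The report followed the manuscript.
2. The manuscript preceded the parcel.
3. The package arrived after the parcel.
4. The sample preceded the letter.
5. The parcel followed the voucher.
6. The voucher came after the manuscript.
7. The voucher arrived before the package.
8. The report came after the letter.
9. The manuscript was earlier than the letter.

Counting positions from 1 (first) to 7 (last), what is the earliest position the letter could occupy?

3

The manuscript and the sample must both come before the letter — 2 forced predecessors.
Nothing else is forced ahead of the letter, so its earliest slot is position 2 + 1 = 3.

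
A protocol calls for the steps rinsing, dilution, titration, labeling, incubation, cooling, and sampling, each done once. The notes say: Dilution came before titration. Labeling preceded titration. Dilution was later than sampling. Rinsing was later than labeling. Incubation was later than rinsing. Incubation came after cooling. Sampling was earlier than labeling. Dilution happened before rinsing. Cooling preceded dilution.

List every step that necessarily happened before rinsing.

cooling, dilution, labeling, sampling

Directly stated before rinsing: dilution and labeling.
Cooling reaches rinsing via cooling → dilution → rinsing.
Sampling reaches rinsing via sampling → labeling → rinsing.
No chain forces incubation (or any of the others) ahead of rinsing.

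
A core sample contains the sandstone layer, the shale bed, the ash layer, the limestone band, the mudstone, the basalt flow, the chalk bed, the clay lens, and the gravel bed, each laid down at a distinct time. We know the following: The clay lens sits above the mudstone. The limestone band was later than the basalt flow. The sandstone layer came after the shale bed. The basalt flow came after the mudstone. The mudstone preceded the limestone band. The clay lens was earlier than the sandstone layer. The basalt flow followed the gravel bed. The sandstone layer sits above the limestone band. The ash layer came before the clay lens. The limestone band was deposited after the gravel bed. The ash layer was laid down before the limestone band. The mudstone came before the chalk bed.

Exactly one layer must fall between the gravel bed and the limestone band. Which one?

Tracing the constraints gives the gravel bed → the basalt flow → the limestone band, so the basalt flow sits after the gravel bed and before the limestone band.
No other layer is forced both after the gravel bed and before the limestone band.

the basalt flow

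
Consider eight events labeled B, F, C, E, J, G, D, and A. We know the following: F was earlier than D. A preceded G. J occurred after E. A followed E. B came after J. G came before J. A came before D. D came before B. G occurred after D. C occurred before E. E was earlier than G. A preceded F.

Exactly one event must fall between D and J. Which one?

Tracing the constraints gives D → G → J, so G sits after D and before J.
No other event is forced both after D and before J.

G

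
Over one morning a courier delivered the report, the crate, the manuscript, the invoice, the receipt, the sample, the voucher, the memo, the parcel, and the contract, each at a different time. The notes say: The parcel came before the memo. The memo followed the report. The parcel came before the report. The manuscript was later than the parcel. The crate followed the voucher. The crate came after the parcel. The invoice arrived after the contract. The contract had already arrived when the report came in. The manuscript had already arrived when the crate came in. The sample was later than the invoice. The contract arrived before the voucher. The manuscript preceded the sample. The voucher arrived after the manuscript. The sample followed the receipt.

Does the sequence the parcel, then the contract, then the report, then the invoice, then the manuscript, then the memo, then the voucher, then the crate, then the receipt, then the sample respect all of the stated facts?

Check each stated constraint against the proposed order — e.g. the invoice is ahead of the sample; the parcel is ahead of the crate. Every pair is in the required order; nothing is violated.

yes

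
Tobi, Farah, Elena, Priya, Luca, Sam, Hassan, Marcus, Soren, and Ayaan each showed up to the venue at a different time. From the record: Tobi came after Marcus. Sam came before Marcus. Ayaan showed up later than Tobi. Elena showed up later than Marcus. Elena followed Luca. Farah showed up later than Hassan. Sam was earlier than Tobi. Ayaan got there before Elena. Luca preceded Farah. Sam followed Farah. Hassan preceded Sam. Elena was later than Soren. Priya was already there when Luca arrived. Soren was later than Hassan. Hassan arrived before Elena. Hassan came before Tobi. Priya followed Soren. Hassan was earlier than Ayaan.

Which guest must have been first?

Hassan has a chain of constraints placing them before every other guest, so Hassan must be first.

Hassan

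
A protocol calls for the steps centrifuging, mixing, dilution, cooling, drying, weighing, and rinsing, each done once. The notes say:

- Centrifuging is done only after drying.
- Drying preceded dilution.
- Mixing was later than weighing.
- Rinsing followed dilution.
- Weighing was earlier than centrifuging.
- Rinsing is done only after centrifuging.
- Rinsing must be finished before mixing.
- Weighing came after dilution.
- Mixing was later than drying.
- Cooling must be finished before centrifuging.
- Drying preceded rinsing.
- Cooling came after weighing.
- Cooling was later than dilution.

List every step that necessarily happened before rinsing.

Directly stated before rinsing: centrifuging, dilution, and drying.
Cooling reaches rinsing via cooling → centrifuging → rinsing.
Weighing reaches rinsing via weighing → centrifuging → rinsing.
No chain forces mixing ahead of rinsing.

centrifuging, cooling, dilution, drying, weighing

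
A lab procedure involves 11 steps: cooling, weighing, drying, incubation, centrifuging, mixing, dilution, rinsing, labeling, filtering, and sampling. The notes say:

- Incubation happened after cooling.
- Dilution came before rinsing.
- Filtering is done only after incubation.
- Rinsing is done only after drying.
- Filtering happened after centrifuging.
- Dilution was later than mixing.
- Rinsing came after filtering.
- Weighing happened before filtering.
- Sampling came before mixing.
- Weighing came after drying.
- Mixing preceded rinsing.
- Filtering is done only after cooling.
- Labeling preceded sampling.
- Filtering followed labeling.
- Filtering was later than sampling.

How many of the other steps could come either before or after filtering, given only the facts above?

2

Forced before filtering: centrifuging, cooling, drying, incubation, labeling, sampling, and weighing; forced after filtering: rinsing.
That leaves dilution and mixing with no forced order relative to filtering — 2.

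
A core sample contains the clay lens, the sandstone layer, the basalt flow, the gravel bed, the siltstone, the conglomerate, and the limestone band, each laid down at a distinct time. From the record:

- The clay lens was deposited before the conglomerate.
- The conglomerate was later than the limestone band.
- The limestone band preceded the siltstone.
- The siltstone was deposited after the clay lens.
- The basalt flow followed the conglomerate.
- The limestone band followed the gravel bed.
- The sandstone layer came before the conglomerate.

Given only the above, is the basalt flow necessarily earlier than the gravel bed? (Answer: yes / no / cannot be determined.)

no

Tracing the constraints gives the gravel bed → the limestone band → the conglomerate → the basalt flow, so the gravel bed must come before the basalt flow.
That means the basalt flow cannot be before the gravel bed.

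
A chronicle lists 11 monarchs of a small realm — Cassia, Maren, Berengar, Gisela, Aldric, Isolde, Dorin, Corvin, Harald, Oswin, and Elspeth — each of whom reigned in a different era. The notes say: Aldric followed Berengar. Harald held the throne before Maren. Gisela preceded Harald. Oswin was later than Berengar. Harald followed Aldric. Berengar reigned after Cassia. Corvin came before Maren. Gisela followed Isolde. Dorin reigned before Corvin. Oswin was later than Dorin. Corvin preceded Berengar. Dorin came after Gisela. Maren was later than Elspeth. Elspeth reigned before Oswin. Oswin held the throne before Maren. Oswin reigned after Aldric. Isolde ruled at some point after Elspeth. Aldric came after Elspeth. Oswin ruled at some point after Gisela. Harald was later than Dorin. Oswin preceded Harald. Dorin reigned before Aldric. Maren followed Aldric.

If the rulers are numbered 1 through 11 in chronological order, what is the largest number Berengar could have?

7

Berengar must come before Aldric, Harald, Maren, and Oswin — 4 rulers forced after them.
Everything else can be placed before Berengar in some valid order, so Berengar can sit as late as position 11 − 4 = 7.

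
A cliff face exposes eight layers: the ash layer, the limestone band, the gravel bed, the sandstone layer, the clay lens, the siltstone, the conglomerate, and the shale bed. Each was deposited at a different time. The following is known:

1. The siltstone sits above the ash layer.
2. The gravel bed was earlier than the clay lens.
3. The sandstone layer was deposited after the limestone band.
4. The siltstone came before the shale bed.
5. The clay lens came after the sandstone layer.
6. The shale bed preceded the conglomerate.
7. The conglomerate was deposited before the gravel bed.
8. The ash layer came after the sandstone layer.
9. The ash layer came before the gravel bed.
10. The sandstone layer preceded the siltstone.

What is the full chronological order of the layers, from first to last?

the limestone band, the sandstone layer, the ash layer, the siltstone, the shale bed, the conglomerate, the gravel bed, the clay lens

The constraints fix every adjacent pair, so only one ordering works:
the limestone band → the sandstone layer → the ash layer → the siltstone → the shale bed → the conglomerate → the gravel bed → the clay lens.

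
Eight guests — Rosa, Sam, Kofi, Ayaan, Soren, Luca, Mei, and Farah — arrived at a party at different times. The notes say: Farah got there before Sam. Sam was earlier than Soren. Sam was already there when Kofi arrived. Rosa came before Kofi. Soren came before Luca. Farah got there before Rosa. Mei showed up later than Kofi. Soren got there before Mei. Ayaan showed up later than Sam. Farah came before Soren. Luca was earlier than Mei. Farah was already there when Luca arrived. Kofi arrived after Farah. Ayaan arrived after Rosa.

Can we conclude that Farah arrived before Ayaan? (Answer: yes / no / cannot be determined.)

yes

Chain the constraints: Farah → Rosa → Ayaan. Each link is directly stated, so Farah comes before Ayaan.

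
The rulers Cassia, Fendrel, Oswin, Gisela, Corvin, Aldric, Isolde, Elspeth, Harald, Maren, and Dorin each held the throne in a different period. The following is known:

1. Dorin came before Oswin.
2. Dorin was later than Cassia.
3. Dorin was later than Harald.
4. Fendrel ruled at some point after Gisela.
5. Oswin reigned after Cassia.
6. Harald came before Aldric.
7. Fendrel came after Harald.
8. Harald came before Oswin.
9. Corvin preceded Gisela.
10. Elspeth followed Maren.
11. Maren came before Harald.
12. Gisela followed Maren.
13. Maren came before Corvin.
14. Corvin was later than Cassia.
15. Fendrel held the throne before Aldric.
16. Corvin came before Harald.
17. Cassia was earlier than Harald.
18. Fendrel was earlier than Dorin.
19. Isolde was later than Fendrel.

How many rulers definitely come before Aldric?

6

Directly stated before Aldric: Fendrel and Harald.
Cassia reaches Aldric via Cassia → Harald → Aldric.
Corvin reaches Aldric via Corvin → Harald → Aldric.
Gisela reaches Aldric via Gisela → Fendrel → Aldric.
Likewise Maren reaches Aldric by chaining the stated constraints.
No chain forces Dorin (or any of the others) ahead of Aldric.
That's Cassia, Corvin, Fendrel, Gisela, Harald, and Maren — 6 in all.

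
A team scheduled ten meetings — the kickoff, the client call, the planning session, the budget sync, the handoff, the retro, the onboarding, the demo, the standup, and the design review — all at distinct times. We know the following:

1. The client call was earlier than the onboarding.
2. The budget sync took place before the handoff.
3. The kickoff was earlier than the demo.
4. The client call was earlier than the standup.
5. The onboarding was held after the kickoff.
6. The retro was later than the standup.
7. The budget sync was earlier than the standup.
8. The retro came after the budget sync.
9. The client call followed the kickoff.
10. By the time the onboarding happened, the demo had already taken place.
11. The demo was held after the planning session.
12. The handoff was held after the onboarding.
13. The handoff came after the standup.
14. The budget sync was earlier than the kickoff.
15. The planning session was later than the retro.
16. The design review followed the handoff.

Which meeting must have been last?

Every other meeting has a chain of constraints placing it before the design review, so the design review is last.

the design review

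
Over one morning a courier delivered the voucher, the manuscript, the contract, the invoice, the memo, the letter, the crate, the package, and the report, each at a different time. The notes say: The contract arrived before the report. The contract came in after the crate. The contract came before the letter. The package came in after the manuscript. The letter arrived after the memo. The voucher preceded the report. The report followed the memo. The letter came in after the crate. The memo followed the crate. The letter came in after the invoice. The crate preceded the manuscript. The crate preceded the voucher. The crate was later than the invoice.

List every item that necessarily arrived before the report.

Directly stated before the report: the contract, the memo, and the voucher.
The crate reaches the report via the crate → the voucher → the report.
The invoice reaches the report via the invoice → the crate → the voucher → the report.
No chain forces the letter (or any of the others) ahead of the report.

the contract, the crate, the invoice, the memo, the voucher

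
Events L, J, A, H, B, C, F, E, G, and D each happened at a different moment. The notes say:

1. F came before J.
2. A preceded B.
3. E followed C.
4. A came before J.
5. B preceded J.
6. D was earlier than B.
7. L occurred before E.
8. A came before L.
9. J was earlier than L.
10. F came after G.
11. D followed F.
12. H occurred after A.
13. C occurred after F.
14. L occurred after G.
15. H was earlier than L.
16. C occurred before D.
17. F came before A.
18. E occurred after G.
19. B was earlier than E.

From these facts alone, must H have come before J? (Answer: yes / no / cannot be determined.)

No chain of stated constraints runs from H to J, and none runs from J to H either.
So the relative order of H and J is not fixed by the given facts.

cannot be determined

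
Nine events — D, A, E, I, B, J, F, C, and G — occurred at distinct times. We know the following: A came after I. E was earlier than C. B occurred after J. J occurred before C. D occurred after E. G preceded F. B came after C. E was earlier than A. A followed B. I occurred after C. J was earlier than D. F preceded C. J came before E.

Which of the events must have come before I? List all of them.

Directly stated before I: C.
E reaches I via E → C → I.
F reaches I via F → C → I.
G reaches I via G → F → C → I.
Likewise J reaches I by chaining the stated constraints.
No chain forces A (or any of the others) ahead of I.

C, E, F, G, J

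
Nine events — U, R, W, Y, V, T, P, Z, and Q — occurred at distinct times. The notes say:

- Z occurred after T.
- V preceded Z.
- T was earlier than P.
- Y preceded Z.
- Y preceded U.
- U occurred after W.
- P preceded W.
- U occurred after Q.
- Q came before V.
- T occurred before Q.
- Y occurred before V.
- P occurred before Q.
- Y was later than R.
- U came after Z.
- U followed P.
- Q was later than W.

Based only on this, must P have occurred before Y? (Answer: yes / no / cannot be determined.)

No chain of stated constraints runs from P to Y, and none runs from Y to P either.
So the relative order of P and Y is not fixed by the given facts.

cannot be determined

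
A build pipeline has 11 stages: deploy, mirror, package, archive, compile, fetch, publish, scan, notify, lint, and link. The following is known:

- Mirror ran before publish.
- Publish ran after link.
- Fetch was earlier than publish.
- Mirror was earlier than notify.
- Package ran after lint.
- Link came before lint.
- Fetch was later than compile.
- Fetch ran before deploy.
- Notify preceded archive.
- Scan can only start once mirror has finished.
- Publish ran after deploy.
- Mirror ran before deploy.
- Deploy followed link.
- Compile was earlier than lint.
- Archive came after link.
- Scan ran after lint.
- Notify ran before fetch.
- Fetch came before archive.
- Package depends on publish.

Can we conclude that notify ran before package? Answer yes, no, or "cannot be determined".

yes

Chain the constraints: notify → fetch → publish → package. Each link is directly stated, so notify comes before package.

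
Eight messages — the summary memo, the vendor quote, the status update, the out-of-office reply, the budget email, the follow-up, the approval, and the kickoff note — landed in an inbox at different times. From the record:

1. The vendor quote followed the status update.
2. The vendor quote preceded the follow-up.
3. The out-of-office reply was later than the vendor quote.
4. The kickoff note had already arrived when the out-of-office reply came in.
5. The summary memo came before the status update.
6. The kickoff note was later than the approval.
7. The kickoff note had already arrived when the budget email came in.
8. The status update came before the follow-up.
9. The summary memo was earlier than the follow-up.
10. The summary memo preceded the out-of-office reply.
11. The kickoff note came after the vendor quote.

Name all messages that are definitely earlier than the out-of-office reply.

the approval, the kickoff note, the status update, the summary memo, the vendor quote

Directly stated before the out-of-office reply: the kickoff note, the summary memo, and the vendor quote.
The approval reaches the out-of-office reply via the approval → the kickoff note → the out-of-office reply.
The status update reaches the out-of-office reply via the status update → the vendor quote → the out-of-office reply.
No chain forces the follow-up (or any of the others) ahead of the out-of-office reply.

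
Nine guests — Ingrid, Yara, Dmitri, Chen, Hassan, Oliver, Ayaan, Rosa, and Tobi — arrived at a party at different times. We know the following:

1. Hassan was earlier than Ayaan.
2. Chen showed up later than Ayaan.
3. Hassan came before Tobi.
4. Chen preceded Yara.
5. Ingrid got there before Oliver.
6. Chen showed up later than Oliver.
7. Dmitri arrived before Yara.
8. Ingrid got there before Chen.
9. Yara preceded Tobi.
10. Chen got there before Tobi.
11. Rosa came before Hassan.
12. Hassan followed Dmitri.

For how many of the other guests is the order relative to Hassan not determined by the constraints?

2

Forced before Hassan: Dmitri and Rosa; forced after Hassan: Ayaan, Chen, Tobi, and Yara.
That leaves Ingrid and Oliver with no forced order relative to Hassan — 2.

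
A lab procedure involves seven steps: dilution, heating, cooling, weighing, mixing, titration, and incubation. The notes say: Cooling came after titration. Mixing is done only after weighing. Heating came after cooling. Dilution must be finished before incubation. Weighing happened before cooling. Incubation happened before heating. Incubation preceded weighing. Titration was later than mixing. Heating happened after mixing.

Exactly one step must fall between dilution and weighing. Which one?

incubation

Tracing the constraints gives dilution → incubation → weighing, so incubation sits after dilution and before weighing.
No other step is forced both after dilution and before weighing.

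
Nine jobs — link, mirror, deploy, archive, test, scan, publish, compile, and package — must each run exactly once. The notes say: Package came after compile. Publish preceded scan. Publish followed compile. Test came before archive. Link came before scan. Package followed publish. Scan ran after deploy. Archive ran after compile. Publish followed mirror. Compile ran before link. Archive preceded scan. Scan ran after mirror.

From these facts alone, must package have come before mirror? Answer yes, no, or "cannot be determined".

Tracing the constraints gives mirror → publish → package, so mirror must come before package.
That means package cannot be before mirror.

no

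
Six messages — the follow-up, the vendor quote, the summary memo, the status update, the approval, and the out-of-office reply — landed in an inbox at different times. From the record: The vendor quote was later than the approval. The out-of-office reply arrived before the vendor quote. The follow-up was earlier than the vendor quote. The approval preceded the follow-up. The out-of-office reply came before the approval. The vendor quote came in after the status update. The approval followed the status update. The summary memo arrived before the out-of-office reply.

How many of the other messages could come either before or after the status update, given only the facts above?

2

Forced after the status update: the approval, the follow-up, and the vendor quote.
That leaves the out-of-office reply and the summary memo with no forced order relative to the status update — 2.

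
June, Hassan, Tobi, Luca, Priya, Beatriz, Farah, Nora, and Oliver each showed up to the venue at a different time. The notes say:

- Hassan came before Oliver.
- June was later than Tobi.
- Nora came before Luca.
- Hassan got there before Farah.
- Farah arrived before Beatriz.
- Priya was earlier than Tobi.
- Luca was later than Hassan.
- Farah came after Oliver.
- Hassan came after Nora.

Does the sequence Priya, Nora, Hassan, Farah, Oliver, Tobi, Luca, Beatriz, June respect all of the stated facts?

The constraints require Oliver before Farah, but in the proposed sequence Farah appears ahead of Oliver. That one violation is enough.

no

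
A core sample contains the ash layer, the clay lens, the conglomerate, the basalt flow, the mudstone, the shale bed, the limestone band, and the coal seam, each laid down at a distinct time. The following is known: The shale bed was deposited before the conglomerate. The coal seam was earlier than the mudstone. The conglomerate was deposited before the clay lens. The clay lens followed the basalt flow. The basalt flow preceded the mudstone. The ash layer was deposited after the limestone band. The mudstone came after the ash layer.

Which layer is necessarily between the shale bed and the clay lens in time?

Tracing the constraints gives the shale bed → the conglomerate → the clay lens, so the conglomerate sits after the shale bed and before the clay lens.
No other layer is forced both after the shale bed and before the clay lens.

the conglomerate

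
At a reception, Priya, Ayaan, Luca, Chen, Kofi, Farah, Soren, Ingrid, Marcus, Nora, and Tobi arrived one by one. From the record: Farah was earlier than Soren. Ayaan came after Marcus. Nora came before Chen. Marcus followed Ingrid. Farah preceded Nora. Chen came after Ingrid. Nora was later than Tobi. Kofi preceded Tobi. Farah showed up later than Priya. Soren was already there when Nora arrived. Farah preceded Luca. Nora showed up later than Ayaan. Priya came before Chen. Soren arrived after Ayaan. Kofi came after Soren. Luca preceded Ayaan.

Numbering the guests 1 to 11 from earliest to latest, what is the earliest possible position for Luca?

3

Farah and Priya must both come before Luca — 2 forced predecessors.
Nothing else is forced ahead of Luca, so their earliest slot is position 2 + 1 = 3.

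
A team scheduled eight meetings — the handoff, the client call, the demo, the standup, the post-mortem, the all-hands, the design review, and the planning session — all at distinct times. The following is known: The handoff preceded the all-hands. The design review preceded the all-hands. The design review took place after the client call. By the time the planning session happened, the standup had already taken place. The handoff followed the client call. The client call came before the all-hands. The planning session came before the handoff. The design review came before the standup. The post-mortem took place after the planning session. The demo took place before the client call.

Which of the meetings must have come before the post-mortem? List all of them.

Directly stated before the post-mortem: the planning session.
The client call reaches the post-mortem via the client call → the design review → the standup → the planning session → the post-mortem.
The demo reaches the post-mortem via the demo → the client call → the design review → the standup → the planning session → the post-mortem.
The design review reaches the post-mortem via the design review → the standup → the planning session → the post-mortem.
Likewise the standup reaches the post-mortem by chaining the stated constraints.

the client call, the demo, the design review, the planning session, the standup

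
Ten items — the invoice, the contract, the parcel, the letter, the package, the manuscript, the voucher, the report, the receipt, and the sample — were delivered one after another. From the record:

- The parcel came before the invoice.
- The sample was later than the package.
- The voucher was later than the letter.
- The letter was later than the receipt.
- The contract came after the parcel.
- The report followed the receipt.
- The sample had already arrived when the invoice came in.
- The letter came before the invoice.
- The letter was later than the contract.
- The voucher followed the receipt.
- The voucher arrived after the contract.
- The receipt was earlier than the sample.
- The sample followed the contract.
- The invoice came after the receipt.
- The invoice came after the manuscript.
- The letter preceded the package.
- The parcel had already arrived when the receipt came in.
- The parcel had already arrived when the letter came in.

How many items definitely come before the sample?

5

Directly stated before the sample: the contract, the package, and the receipt.
The letter reaches the sample via the letter → the package → the sample.
The parcel reaches the sample via the parcel → the receipt → the sample.
No chain forces the report (or any of the others) ahead of the sample.
That's the contract, the letter, the package, the parcel, and the receipt — 5 in all.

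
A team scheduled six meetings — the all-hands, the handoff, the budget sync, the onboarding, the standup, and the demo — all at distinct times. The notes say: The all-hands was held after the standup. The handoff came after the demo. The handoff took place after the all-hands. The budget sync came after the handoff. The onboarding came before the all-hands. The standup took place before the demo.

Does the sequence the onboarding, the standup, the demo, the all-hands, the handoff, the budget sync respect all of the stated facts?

Check each stated constraint against the proposed order — e.g. the standup is ahead of the all-hands; the onboarding is ahead of the all-hands. Every pair is in the required order; nothing is violated.

yes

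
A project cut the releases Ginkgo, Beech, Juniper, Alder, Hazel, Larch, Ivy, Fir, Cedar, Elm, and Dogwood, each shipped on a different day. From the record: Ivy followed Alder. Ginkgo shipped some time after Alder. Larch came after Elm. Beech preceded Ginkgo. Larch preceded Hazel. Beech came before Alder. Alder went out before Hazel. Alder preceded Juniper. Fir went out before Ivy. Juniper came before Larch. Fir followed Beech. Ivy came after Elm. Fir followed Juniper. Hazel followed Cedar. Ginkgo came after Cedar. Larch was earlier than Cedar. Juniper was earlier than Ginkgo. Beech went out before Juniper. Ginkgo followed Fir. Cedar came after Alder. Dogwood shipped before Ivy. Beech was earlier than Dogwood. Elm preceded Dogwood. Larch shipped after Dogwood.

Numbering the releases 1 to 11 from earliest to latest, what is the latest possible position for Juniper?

Juniper must come before Cedar, Fir, Ginkgo, Hazel, Ivy, and Larch — 6 releases forced after it.
Everything else can be placed before Juniper in some valid order, so Juniper can sit as late as position 11 − 6 = 5.

5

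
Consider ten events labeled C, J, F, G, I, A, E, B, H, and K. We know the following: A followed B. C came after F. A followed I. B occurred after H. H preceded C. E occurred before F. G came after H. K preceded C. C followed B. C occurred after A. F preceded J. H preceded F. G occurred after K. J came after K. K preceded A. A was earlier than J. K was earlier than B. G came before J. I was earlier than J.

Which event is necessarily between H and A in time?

B

Tracing the constraints gives H → B → A, so B sits after H and before A.
No other event is forced both after H and before A.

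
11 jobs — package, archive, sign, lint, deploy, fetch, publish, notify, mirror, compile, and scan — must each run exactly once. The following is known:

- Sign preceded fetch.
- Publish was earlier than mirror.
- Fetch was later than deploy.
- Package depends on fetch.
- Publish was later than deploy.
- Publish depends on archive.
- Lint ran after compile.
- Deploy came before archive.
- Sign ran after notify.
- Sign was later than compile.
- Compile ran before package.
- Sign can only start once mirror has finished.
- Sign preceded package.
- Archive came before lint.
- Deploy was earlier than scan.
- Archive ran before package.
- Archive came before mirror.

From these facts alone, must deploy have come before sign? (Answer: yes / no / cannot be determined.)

Chain the constraints: deploy → publish → mirror → sign. Each link is directly stated, so deploy comes before sign.

yes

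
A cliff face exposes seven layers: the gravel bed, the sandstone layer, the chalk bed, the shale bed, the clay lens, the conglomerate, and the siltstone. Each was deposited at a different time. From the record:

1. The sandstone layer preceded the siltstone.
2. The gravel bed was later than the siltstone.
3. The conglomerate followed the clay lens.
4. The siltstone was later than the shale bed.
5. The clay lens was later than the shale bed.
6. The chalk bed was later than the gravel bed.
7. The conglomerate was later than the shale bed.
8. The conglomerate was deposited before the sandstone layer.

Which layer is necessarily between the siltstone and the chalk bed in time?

the gravel bed

Tracing the constraints gives the siltstone → the gravel bed → the chalk bed, so the gravel bed sits after the siltstone and before the chalk bed.
No other layer is forced both after the siltstone and before the chalk bed.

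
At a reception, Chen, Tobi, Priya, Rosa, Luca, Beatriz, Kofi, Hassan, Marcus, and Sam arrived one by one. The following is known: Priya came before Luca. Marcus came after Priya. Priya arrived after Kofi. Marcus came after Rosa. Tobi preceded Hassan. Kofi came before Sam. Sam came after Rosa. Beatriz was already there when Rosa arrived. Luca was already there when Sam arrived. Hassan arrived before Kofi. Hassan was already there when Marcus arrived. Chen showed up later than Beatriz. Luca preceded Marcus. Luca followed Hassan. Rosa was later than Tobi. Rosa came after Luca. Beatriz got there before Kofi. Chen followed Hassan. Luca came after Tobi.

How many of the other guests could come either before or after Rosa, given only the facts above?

1

Forced before Rosa: Beatriz, Hassan, Kofi, Luca, Priya, and Tobi; forced after Rosa: Marcus and Sam.
That leaves Chen with no forced order relative to Rosa — 1.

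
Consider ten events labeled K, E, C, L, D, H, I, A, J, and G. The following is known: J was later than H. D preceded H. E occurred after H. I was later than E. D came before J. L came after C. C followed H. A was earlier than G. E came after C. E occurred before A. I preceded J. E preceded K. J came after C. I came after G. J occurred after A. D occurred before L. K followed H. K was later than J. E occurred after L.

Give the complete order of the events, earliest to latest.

D, H, C, L, E, A, G, I, J, K

The constraints fix every adjacent pair, so only one ordering works:
D → H → C → L → E → A → G → I → J → K.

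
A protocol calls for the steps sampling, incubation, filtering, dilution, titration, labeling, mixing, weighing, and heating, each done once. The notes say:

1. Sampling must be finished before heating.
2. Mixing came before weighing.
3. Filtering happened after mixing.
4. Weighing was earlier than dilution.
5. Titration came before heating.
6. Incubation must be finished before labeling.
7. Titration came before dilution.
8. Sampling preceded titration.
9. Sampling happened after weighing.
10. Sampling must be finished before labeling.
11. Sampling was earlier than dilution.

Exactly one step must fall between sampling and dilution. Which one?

Tracing the constraints gives sampling → titration → dilution, so titration sits after sampling and before dilution.
No other step is forced both after sampling and before dilution.

titration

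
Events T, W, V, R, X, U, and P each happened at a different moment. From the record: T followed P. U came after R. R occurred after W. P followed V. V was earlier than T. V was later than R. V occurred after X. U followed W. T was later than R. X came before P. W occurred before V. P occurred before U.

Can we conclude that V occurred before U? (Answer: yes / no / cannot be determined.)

yes

Chain the constraints: V → P → U. Each link is directly stated, so V comes before U.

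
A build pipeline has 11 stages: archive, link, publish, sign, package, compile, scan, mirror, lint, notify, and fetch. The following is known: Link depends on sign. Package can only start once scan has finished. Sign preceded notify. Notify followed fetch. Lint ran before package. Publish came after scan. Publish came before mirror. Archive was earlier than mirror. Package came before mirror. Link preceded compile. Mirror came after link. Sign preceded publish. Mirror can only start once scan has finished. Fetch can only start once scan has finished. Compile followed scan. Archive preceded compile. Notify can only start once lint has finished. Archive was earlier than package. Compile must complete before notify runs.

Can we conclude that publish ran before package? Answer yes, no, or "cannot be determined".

cannot be determined

No chain of stated constraints runs from publish to package, and none runs from package to publish either.
So the relative order of publish and package is not fixed by the given facts.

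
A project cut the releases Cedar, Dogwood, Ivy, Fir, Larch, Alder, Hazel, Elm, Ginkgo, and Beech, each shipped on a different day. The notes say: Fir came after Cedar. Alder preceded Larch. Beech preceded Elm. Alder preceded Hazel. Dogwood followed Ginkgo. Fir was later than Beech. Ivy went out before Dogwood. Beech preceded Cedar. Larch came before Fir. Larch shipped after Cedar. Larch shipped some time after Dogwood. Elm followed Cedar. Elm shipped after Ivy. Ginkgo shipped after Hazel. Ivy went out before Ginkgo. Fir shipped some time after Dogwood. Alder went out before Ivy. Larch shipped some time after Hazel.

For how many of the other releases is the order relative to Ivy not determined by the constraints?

Forced before Ivy: Alder; forced after Ivy: Dogwood, Elm, Fir, Ginkgo, and Larch.
That leaves Beech, Cedar, and Hazel with no forced order relative to Ivy — 3.

3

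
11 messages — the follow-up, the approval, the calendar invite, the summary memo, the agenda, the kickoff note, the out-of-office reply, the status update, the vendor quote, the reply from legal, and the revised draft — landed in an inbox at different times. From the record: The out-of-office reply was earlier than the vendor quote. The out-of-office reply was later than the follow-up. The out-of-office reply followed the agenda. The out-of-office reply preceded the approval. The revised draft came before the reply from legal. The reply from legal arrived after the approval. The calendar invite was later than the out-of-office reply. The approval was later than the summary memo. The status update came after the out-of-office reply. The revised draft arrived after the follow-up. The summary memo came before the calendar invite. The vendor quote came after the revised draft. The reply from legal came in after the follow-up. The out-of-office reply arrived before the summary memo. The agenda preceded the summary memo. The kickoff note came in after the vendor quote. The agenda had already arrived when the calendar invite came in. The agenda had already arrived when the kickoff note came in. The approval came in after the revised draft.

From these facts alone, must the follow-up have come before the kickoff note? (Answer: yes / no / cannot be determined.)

Chain the constraints: the follow-up → the revised draft → the vendor quote → the kickoff note. Each link is directly stated, so the follow-up comes before the kickoff note.

yes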